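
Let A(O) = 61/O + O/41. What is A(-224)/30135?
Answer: -17559/92253280 ≈ -0.00019033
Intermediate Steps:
A(O) = 61/O + O/41 (A(O) = 61/O + O*(1/41) = 61/O + O/41)
A(-224)/30135 = (61/(-224) + (1/41)*(-224))/30135 = (61*(-1/224) - 224/41)*(1/30135) = (-61/224 - 224/41)*(1/30135) = -52677/9184*1/30135 = -17559/92253280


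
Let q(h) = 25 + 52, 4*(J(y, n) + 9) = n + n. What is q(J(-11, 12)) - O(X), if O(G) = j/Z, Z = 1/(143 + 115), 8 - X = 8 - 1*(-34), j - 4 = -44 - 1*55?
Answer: 24587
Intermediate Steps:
j = -95 (j = 4 + (-44 - 1*55) = 4 + (-44 - 55) = 4 - 99 = -95)
J(y, n) = -9 + n/2 (J(y, n) = -9 + (n + n)/4 = -9 + (2*n)/4 = -9 + n/2)
q(h) = 77
X = -34 (X = 8 - (8 - 1*(-34)) = 8 - (8 + 34) = 8 - 1*42 = 8 - 42 = -34)
Z = 1/258 ≈ 0.0038760
O(G) = -24510 (O(G) = -95/1/258 = -95*258 = -24510)
q(J(-11, 12)) - O(X) = 77 - 1*(-24510) = 77 + 24510 = 24587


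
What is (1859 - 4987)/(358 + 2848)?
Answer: -1564/1603 ≈ -0.97567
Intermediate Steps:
(1859 - 4987)/(358 + 2848) = -3128/3206 = -3128*1/3206 = -1564/1603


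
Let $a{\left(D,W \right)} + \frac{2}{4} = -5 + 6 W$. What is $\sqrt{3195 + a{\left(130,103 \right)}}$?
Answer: $\frac{\sqrt{15230}}{2} \approx 61.705$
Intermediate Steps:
$a{\left(D,W \right)} = - \frac{11}{2} + 6 W$ ($a{\left(D,W \right)} = - \frac{1}{2} + \left(-5 + 6 W\right) = - \frac{11}{2} + 6 W$)
$\sqrt{3195 + a{\left(130,103 \right)}} = \sqrt{3195 + \left(- \frac{11}{2} + 6 \cdot 103\right)} = \sqrt{3195 + \left(- \frac{11}{2} + 618\right)} = \sqrt{3195 + \frac{1225}{2}} = \sqrt{\frac{7615}{2}} = \frac{\sqrt{15230}}{2}$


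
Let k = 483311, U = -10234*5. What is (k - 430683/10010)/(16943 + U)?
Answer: -439773857/31146570 ≈ -14.119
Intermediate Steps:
U = -51170
(k - 430683/10010)/(16943 + U) = (483311 - 430683/10010)/(16943 - 51170) = (483311 - 430683*1/10010)/(-34227) = (483311 - 39153/910)*(-1/34227) = (439773857/910)*(-1/34227) = -439773857/31146570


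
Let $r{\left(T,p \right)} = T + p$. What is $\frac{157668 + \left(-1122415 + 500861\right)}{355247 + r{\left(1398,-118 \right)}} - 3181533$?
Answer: $- \frac{1134302879777}{356527} \approx -3.1815 \cdot 10^{6}$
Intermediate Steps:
$\frac{157668 + \left(-1122415 + 500861\right)}{355247 + r{\left(1398,-118 \right)}} - 3181533 = \frac{157668 + \left(-1122415 + 500861\right)}{355247 + \left(1398 - 118\right)} - 3181533 = \frac{157668 - 621554}{355247 + 1280} - 3181533 = - \frac{463886}{356527} - 3181533 = - \frac{1134302879777}{356527}$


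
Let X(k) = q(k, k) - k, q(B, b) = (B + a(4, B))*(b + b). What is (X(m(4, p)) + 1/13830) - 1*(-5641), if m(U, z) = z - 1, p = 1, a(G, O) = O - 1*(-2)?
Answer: 78015031/13830 ≈ 5641.0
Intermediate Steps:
a(G, O) = 2 + O (a(G, O) = O + 2 = 2 + O)
q(B, b) = 2*b*(2 + 2*B) (q(B, b) = (B + (2 + B))*(b + b) = (2 + 2*B)*(2*b) = 2*b*(2 + 2*B))
m(U, z) = -1 + z
X(k) = -k + 4*k*(1 + k) (X(k) = 4*k*(1 + k) - k = -k + 4*k*(1 + k))
(X(m(4, p)) + 1/13830) - 1*(-5641) = ((-1 + 1)*(3 + 4*(-1 + 1)) + 1/13830) - 1*(-5641) = (0*(3 + 4*0) + 1/13830) + 5641 = (0*(3 + 0) + 1/13830) + 5641 = (0*3 + 1/13830) + 5641 = (0 + 1/13830) + 5641 = 1/13830 + 5641 = 78015031/13830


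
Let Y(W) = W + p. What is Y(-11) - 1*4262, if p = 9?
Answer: -4264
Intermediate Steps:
Y(W) = 9 + W (Y(W) = W + 9 = 9 + W)
Y(-11) - 1*4262 = (9 - 11) - 1*4262 = -2 - 4262 = -4264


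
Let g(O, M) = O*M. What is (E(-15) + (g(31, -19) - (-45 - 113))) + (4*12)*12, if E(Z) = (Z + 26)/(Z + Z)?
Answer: 4339/30 ≈ 144.63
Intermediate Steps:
E(Z) = (26 + Z)/(2*Z) (E(Z) = (26 + Z)/((2*Z)) = (26 + Z)*(1/(2*Z)) = (26 + Z)/(2*Z))
g(O, M) = M*O
(E(-15) + (g(31, -19) - (-45 - 113))) + (4*12)*12 = ((1/2)*(26 - 15)/(-15) + (-19*31 - (-45 - 113))) + (4*12)*12 = ((1/2)*(-1/15)*11 + (-589 - 1*(-158))) + 48*12 = (-11/30 + (-589 + 158)) + 576 = (-11/30 - 431) + 576 = -12941/30 + 576 = 4339/30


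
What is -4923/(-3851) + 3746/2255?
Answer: 25527211/8684005 ≈ 2.9396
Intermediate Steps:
-4923/(-3851) + 3746/2255 = -4923*(-1/3851) + 3746*(1/2255) = 4923/3851 + 3746/2255 = 25527211/8684005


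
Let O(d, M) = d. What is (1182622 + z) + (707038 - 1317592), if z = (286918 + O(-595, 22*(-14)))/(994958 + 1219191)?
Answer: 1266644076455/2214149 ≈ 5.7207e+5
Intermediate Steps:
z = 286323/2214149 (z = (286918 - 595)/(994958 + 1219191) = 286323/2214149 ≈ 0.12932)
(1182622 + z) + (707038 - 1317592) = (1182622 + 286323/2214149) + (707038 - 1317592) = 2618501605001/2214149 - 610554 = 1266644076455/2214149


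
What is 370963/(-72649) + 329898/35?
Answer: 23953776097/2542715 ≈ 9420.5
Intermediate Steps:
370963/(-72649) + 329898/35 = 370963*(-1/72649) + 329898*(1/35) = -370963/72649 + 329898/35 = 23953776097/2542715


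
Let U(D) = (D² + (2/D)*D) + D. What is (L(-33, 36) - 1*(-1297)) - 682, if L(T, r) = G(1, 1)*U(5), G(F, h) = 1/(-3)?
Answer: 1813/3 ≈ 604.33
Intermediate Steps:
G(F, h) = -⅓
U(D) = 2 + D + D² (U(D) = (D² + 2) + D = (2 + D²) + D = 2 + D + D²)
L(T, r) = -32/3 (L(T, r) = -(2 + 5 + 5²)/3 = -(2 + 5 + 25)/3 = -⅓*32 = -32/3)
(L(-33, 36) - 1*(-1297)) - 682 = (-32/3 - 1*(-1297)) - 682 = (-32/3 + 1297) - 682 = 3859/3 - 682 = 1813/3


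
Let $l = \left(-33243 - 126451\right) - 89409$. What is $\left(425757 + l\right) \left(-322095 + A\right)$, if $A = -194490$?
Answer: $-91256806590$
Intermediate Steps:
$l = -249103$ ($l = -159694 - 89409 = -249103$)
$\left(425757 + l\right) \left(-322095 + A\right) = \left(425757 - 249103\right) \left(-322095 - 194490\right) = 176654 \left(-516585\right) = -91256806590$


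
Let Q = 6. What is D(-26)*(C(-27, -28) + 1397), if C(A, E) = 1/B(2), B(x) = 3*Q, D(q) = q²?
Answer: 8499686/9 ≈ 9.4441e+5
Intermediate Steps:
B(x) = 18 (B(x) = 3*6 = 18)
C(A, E) = 1/18
D(-26)*(C(-27, -28) + 1397) = (-26)²*(1/18 + 1397) = 676*(25147/18) = 8499686/9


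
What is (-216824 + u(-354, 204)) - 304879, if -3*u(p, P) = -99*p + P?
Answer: -533453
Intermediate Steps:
u(p, P) = 33*p - P/3 (u(p, P) = -(-99*p + P)/3 = -(P - 99*p)/3 = 33*p - P/3)
(-216824 + u(-354, 204)) - 304879 = (-216824 + (33*(-354) - 1/3*204)) - 304879 = (-216824 + (-11682 - 68)) - 304879 = (-216824 - 11750) - 304879 = -228574 - 304879 = -533453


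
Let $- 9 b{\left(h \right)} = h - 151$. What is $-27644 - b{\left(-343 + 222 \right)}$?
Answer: $- \frac{249068}{9} \approx -27674.0$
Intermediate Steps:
$b{\left(h \right)} = \frac{151}{9} - \frac{h}{9}$ ($b{\left(h \right)} = - \frac{h - 151}{9} = - \frac{-151 + h}{9} = \frac{151}{9} - \frac{h}{9}$)
$-27644 - b{\left(-343 + 222 \right)} = -27644 - \left(\frac{151}{9} - \frac{-343 + 222}{9}\right) = -27644 - \left(\frac{151}{9} - - \frac{121}{9}\right) = -27644 - \left(\frac{151}{9} + \frac{121}{9}\right) = -27644 - \frac{272}{9} = - \frac{249068}{9}$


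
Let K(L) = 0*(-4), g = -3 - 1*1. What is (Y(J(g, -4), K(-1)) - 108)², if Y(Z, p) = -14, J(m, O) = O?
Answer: 14884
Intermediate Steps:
g = -4 (g = -3 - 1 = -4)
K(L) = 0
(Y(J(g, -4), K(-1)) - 108)² = (-14 - 108)² = (-122)² = 14884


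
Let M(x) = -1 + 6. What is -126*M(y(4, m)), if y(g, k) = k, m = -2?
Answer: -630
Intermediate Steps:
M(x) = 5
-126*M(y(4, m)) = -126*5 = -630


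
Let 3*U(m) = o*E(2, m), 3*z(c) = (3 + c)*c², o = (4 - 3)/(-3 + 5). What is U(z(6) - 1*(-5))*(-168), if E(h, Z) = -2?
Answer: 56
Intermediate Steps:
o = ½ (o = 1/2 = 1*(½) = ½ ≈ 0.50000)
z(c) = c²*(3 + c)/3 (z(c) = ((3 + c)*c²)/3 = (c²*(3 + c))/3 = c²*(3 + c)/3)
U(m) = -⅓ (U(m) = ((½)*(-2))/3 = (⅓)*(-1) = -⅓)
U(z(6) - 1*(-5))*(-168) = -⅓*(-168) = 56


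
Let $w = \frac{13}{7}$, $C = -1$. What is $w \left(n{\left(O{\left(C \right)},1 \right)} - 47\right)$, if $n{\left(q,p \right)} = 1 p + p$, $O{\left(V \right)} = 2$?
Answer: $- \frac{585}{7} \approx -83.571$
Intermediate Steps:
$n{\left(q,p \right)} = 2 p$ ($n{\left(q,p \right)} = p + p = 2 p$)
$w = \frac{13}{7}$ ($w = 13 \cdot \frac{1}{7} = \frac{13}{7} \approx 1.8571$)
$w \left(n{\left(O{\left(C \right)},1 \right)} - 47\right) = \frac{13 \left(2 \cdot 1 - 47\right)}{7} = \frac{13 \left(2 - 47\right)}{7} = \frac{13}{7} \left(-45\right) = - \frac{585}{7}$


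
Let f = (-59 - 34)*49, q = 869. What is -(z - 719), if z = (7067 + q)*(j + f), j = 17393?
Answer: -101865777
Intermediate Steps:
f = -4557 (f = -93*49 = -4557)
z = 101866496 (z = (7067 + 869)*(17393 - 4557) = 7936*12836 = 101866496)
-(z - 719) = -(101866496 - 719) = -1*101865777 = -101865777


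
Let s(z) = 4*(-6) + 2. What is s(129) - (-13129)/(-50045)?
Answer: -1114119/50045 ≈ -22.262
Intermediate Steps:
s(z) = -22 (s(z) = -24 + 2 = -22)
s(129) - (-13129)/(-50045) = -22 - (-13129)/(-50045) = -22 - (-13129)*(-1)/50045 = -22 - 1*13129/50045 = -22 - 13129/50045 = -1114119/50045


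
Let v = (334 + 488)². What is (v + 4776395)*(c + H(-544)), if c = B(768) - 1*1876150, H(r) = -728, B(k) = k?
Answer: -10228699932690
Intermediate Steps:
v = 675684 (v = 822² = 675684)
c = -1875382 (c = 768 - 1*1876150 = 768 - 1876150 = -1875382)
(v + 4776395)*(c + H(-544)) = (675684 + 4776395)*(-1875382 - 728) = 5452079*(-1876110) = -10228699932690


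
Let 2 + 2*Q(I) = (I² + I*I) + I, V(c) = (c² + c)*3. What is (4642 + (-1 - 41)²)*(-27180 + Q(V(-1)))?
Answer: -174121486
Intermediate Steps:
V(c) = 3*c + 3*c² (V(c) = (c + c²)*3 = 3*c + 3*c²)
Q(I) = -1 + I² + I/2 (Q(I) = -1 + ((I² + I*I) + I)/2 = -1 + ((I² + I²) + I)/2 = -1 + (2*I² + I)/2 = -1 + (I + 2*I²)/2 = -1 + (I² + I/2) = -1 + I² + I/2)
(4642 + (-1 - 41)²)*(-27180 + Q(V(-1))) = (4642 + (-1 - 41)²)*(-27180 + (-1 + (3*(-1)*(1 - 1))² + (3*(-1)*(1 - 1))/2)) = (4642 + (-42)²)*(-27180 + (-1 + (3*(-1)*0)² + (3*(-1)*0)/2)) = (4642 + 1764)*(-27180 + (-1 + 0² + (½)*0)) = 6406*(-27180 + (-1 + 0 + 0)) = 6406*(-27180 - 1) = 6406*(-27181) = -174121486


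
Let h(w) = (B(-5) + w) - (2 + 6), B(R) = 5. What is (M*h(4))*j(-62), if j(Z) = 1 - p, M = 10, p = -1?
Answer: 20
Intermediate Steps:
h(w) = -3 + w (h(w) = (5 + w) - (2 + 6) = (5 + w) - 1*8 = (5 + w) - 8 = -3 + w)
j(Z) = 2 (j(Z) = 1 - 1*(-1) = 1 + 1 = 2)
(M*h(4))*j(-62) = (10*(-3 + 4))*2 = (10*1)*2 = 10*2 = 20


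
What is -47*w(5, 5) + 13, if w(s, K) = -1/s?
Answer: 112/5 ≈ 22.400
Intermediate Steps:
-47*w(5, 5) + 13 = -(-47)/5 + 13 = -47*(-⅕) + 13 = 47/5 + 13 = 112/5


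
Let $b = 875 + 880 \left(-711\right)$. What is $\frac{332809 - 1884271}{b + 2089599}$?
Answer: $- \frac{775731}{732397} \approx -1.0592$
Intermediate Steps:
$b = -624805$ ($b = 875 - 625680 = -624805$)
$\frac{332809 - 1884271}{b + 2089599} = \frac{332809 - 1884271}{-624805 + 2089599} = - \frac{1551462}{1464794} = \left(-1551462\right) \frac{1}{1464794} = - \frac{775731}{732397}$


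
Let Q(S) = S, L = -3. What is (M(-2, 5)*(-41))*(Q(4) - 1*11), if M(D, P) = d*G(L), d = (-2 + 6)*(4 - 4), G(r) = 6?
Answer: 0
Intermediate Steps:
d = 0 (d = 4*0 = 0)
M(D, P) = 0 (M(D, P) = 0*6 = 0)
(M(-2, 5)*(-41))*(Q(4) - 1*11) = (0*(-41))*(4 - 1*11) = 0*(4 - 11) = 0*(-7) = 0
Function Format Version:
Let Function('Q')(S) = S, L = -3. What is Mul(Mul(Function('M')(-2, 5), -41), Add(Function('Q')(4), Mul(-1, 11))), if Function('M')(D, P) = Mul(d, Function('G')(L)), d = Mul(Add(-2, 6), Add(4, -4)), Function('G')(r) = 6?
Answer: 0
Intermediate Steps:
d = 0 (d = Mul(4, 0) = 0)
Function('M')(D, P) = 0 (Function('M')(D, P) = Mul(0, 6) = 0)
Mul(Mul(Function('M')(-2, 5), -41), Add(Function('Q')(4), Mul(-1, 11))) = Mul(Mul(0, -41), Add(4, Mul(-1, 11))) = Mul(0, Add(4, -11)) = Mul(0, -7) = 0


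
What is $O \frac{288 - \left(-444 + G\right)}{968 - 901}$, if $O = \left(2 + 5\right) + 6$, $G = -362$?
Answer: $\frac{14222}{67} \approx 212.27$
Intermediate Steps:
$O = 13$ ($O = 7 + 6 = 13$)
$O \frac{288 - \left(-444 + G\right)}{968 - 901} = 13 \frac{288 + \left(444 - -362\right)}{968 - 901} = 13 \frac{288 + \left(444 + 362\right)}{67} = 13 \left(288 + 806\right) \frac{1}{67} = 13 \cdot 1094 \cdot \frac{1}{67} = 13 \cdot \frac{1094}{67} = \frac{14222}{67}$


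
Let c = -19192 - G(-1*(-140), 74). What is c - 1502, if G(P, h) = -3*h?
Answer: -20472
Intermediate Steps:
c = -18970 (c = -19192 - (-3)*74 = -19192 - 1*(-222) = -19192 + 222 = -18970)
c - 1502 = -18970 - 1502 = -20472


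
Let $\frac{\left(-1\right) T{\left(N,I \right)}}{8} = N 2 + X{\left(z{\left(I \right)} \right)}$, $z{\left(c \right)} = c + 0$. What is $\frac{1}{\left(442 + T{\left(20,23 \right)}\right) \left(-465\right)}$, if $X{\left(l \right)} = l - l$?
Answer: $- \frac{1}{56730} \approx -1.7627 \cdot 10^{-5}$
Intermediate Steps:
$z{\left(c \right)} = c$
$X{\left(l \right)} = 0$
$T{\left(N,I \right)} = - 16 N$ ($T{\left(N,I \right)} = - 8 \left(N 2 + 0\right) = - 8 \left(2 N + 0\right) = - 8 \cdot 2 N = - 16 N$)
$\frac{1}{\left(442 + T{\left(20,23 \right)}\right) \left(-465\right)} = \frac{1}{\left(442 - 320\right) \left(-465\right)} = \frac{1}{122 \left(-465\right)} = \frac{1}{-56730} = - \frac{1}{56730}$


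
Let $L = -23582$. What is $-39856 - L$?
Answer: $-16274$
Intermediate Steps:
$-39856 - L = -39856 - -23582 = -39856 + 23582 = -16274$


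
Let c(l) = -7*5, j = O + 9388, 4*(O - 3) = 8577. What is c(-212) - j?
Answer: -46281/4 ≈ -11570.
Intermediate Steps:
O = 8589/4 (O = 3 + (¼)*8577 = 3 + 8577/4 = 8589/4 ≈ 2147.3)
j = 46141/4 (j = 8589/4 + 9388 = 46141/4 ≈ 11535.)
c(l) = -35
c(-212) - j = -35 - 1*46141/4 = -35 - 46141/4 = -46281/4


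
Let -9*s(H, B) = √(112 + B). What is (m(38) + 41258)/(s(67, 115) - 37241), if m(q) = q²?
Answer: -64405739871/56169129167 + 192159*√227/56169129167 ≈ -1.1466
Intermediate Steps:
s(H, B) = -√(112 + B)/9
(m(38) + 41258)/(s(67, 115) - 37241) = (38² + 41258)/(-√(112 + 115)/9 - 37241) = (1444 + 41258)/(-√227/9 - 37241) = 42702/(-37241 - √227/9)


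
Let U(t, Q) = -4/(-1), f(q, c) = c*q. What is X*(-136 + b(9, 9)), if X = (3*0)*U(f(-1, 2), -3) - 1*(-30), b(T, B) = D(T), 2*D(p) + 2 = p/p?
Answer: -4095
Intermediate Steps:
U(t, Q) = 4 (U(t, Q) = -4*(-1) = 4)
D(p) = -1/2 (D(p) = -1 + (p/p)/2 = -1 + (1/2)*1 = -1 + 1/2 = -1/2)
b(T, B) = -1/2
X = 30 (X = (3*0)*4 - 1*(-30) = 0*4 + 30 = 0 + 30 = 30)
X*(-136 + b(9, 9)) = 30*(-136 - 1/2) = 30*(-273/2) = -4095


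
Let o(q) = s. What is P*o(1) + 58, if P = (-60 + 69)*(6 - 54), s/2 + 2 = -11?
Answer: 11290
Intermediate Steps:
s = -26 (s = -4 + 2*(-11) = -4 - 22 = -26)
o(q) = -26
P = -432 (P = 9*(-48) = -432)
P*o(1) + 58 = -432*(-26) + 58 = 11232 + 58 = 11290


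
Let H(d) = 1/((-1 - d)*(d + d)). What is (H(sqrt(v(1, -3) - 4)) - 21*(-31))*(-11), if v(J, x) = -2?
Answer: (7161*I - 85943*sqrt(6)/12)/(sqrt(6) - I) ≈ -7161.8 - 0.32077*I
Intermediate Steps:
H(d) = 1/(2*d*(-1 - d)) (H(d) = 1/((-1 - d)*(2*d)) = 1/(2*d*(-1 - d)))
(H(sqrt(v(1, -3) - 4)) - 21*(-31))*(-11) = (-1/(2*(sqrt(-2 - 4))*(1 + sqrt(-2 - 4))) - 21*(-31))*(-11) = (-1/(2*(sqrt(-6))*(1 + sqrt(-6))) + 651)*(-11) = (-1/(2*(I*sqrt(6))*(1 + I*sqrt(6))) + 651)*(-11) = (-(-I*sqrt(6)/6)/(2*(1 + I*sqrt(6))) + 651)*(-11) = (I*sqrt(6)/(12*(1 + I*sqrt(6))) + 651)*(-11) = (651 + I*sqrt(6)/(12*(1 + I*sqrt(6))))*(-11) = -7161 - 11*I*sqrt(6)/(12*(1 + I*sqrt(6)))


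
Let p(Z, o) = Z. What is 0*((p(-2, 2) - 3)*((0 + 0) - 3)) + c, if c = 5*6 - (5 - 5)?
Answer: 30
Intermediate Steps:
c = 30 (c = 30 - 1*0 = 30 + 0 = 30)
0*((p(-2, 2) - 3)*((0 + 0) - 3)) + c = 0*((-2 - 3)*((0 + 0) - 3)) + 30 = 0*(-5*(0 - 3)) + 30 = 0*(-5*(-3)) + 30 = 0*15 + 30 = 0 + 30 = 30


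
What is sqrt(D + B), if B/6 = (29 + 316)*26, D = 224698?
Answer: sqrt(278518) ≈ 527.75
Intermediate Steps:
B = 53820 (B = 6*((29 + 316)*26) = 6*(345*26) = 6*8970 = 53820)
sqrt(D + B) = sqrt(224698 + 53820) = sqrt(278518)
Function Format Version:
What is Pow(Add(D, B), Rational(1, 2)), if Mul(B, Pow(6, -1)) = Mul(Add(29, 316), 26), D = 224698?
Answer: Pow(278518, Rational(1, 2)) ≈ 527.75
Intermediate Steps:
B = 53820 (B = Mul(6, Mul(Add(29, 316), 26)) = Mul(6, Mul(345, 26)) = Mul(6, 8970) = 53820)
Pow(Add(D, B), Rational(1, 2)) = Pow(Add(224698, 53820), Rational(1, 2)) = Pow(278518, Rational(1, 2))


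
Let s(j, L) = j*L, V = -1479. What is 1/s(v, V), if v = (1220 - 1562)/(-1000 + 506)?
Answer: -13/13311 ≈ -0.00097664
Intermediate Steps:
v = 9/13 (v = -342/(-494) = -342*(-1/494) = 9/13 ≈ 0.69231)
s(j, L) = L*j
1/s(v, V) = 1/(-1479*9/13) = 1/(-13311/13) = -13/13311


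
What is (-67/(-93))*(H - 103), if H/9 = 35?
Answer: 14204/93 ≈ 152.73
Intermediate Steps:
H = 315 (H = 9*35 = 315)
(-67/(-93))*(H - 103) = (-67/(-93))*(315 - 103) = -67*(-1/93)*212 = (67/93)*212 = 14204/93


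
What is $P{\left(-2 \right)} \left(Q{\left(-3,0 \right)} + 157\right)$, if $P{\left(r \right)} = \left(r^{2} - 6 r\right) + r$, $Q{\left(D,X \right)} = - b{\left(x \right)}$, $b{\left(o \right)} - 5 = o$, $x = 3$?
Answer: $2086$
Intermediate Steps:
$b{\left(o \right)} = 5 + o$
$Q{\left(D,X \right)} = -8$ ($Q{\left(D,X \right)} = - (5 + 3) = \left(-1\right) 8 = -8$)
$P{\left(r \right)} = r^{2} - 5 r$
$P{\left(-2 \right)} \left(Q{\left(-3,0 \right)} + 157\right) = - 2 \left(-5 - 2\right) \left(-8 + 157\right) = \left(-2\right) \left(-7\right) 149 = 14 \cdot 149 = 2086$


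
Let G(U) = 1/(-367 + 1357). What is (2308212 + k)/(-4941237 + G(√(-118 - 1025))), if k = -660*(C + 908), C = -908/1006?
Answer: -851293511640/2460587788387 ≈ -0.34597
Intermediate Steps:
C = -454/503 (C = -908*1/1006 = -454/503 ≈ -0.90258)
k = -301138200/503 (k = -660*(-454/503 + 908) = -660*456270/503 = -301138200/503 ≈ -5.9868e+5)
G(U) = 1/990
(2308212 + k)/(-4941237 + G(√(-118 - 1025))) = (2308212 - 301138200/503)/(-4941237 + 1/990) = 859892436/(503*(-4891824629/990)) = (859892436/503)*(-990/4891824629) = -851293511640/2460587788387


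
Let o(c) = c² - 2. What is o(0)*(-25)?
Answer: 50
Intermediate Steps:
o(c) = -2 + c²
o(0)*(-25) = (-2 + 0²)*(-25) = (-2 + 0)*(-25) = -2*(-25) = 50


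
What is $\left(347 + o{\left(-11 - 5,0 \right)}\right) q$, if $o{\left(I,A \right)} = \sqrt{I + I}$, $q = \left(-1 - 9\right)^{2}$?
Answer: $34700 + 400 i \sqrt{2} \approx 34700.0 + 565.69 i$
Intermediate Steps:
$q = 100$ ($q = \left(-10\right)^{2} = 100$)
$o{\left(I,A \right)} = \sqrt{2} \sqrt{I}$ ($o{\left(I,A \right)} = \sqrt{2 I} = \sqrt{2} \sqrt{I}$)
$\left(347 + o{\left(-11 - 5,0 \right)}\right) q = \left(347 + \sqrt{2} \sqrt{-11 - 5}\right) 100 = \left(347 + \sqrt{2} \sqrt{-16}\right) 100 = \left(347 + \sqrt{2} \cdot 4 i\right) 100 = \left(347 + 4 i \sqrt{2}\right) 100 = 34700 + 400 i \sqrt{2}$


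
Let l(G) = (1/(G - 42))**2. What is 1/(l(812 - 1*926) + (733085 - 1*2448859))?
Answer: -24336/41755076063 ≈ -5.8283e-7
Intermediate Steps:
l(G) = (-42 + G)**(-2) (l(G) = (1/(-42 + G))**2 = (-42 + G)**(-2))
1/(l(812 - 1*926) + (733085 - 1*2448859)) = 1/((-42 + (812 - 1*926))**(-2) + (733085 - 1*2448859)) = 1/((-42 + (812 - 926))**(-2) + (733085 - 2448859)) = 1/((-42 - 114)**(-2) - 1715774) = 1/((-156)**(-2) - 1715774) = 1/(1/24336 - 1715774) = 1/(-41755076063/24336) = -24336/41755076063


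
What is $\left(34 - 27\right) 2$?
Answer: $14$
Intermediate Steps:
$\left(34 - 27\right) 2 = 7 \cdot 2 = 14$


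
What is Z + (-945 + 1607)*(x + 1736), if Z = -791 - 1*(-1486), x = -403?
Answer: 883141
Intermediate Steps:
Z = 695 (Z = -791 + 1486 = 695)
Z + (-945 + 1607)*(x + 1736) = 695 + (-945 + 1607)*(-403 + 1736) = 695 + 662*1333 = 695 + 882446 = 883141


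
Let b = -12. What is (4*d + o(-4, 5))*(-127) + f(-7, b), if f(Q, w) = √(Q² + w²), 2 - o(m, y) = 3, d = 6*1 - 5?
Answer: -381 + √193 ≈ -367.11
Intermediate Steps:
d = 1 (d = 6 - 5 = 1)
o(m, y) = -1 (o(m, y) = 2 - 1*3 = 2 - 3 = -1)
(4*d + o(-4, 5))*(-127) + f(-7, b) = (4*1 - 1)*(-127) + √((-7)² + (-12)²) = (4 - 1)*(-127) + √(49 + 144) = 3*(-127) + √193 = -381 + √193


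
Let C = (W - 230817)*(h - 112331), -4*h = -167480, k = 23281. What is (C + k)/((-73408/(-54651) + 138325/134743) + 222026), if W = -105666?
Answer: 174588921404656713192/1634981322491737 ≈ 1.0678e+5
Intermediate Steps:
h = 41870 (h = -¼*(-167480) = 41870)
C = 23708928663 (C = (-105666 - 230817)*(41870 - 112331) = -336483*(-70461) = 23708928663)
(C + k)/((-73408/(-54651) + 138325/134743) + 222026) = (23708928663 + 23281)/((-73408/(-54651) + 138325/134743) + 222026) = 23708951944/((-73408*(-1/54651) + 138325*(1/134743)) + 222026) = 23708951944/((73408/54651 + 138325/134743) + 222026) = 23708951944/(17450813719/7363839693 + 222026) = 23708951944/(1634981322491737/7363839693) = 23708951944*(7363839693/1634981322491737) = 174588921404656713192/1634981322491737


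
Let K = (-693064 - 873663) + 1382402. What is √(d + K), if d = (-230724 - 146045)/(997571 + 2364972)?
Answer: 2*I*√521026975363976373/3362543 ≈ 429.33*I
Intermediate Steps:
d = -376769/3362543 ≈ -0.11205
K = -184325 (K = -1566727 + 1382402 = -184325)
√(d + K) = √(-376769/3362543 - 184325) = √(-619801115244/3362543) = 2*I*√521026975363976373/3362543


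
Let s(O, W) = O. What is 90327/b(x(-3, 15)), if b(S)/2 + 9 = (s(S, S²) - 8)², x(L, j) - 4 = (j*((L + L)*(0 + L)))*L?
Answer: 90327/1325174 ≈ 0.068162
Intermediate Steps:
x(L, j) = 4 + 2*j*L³ (x(L, j) = 4 + (j*((L + L)*(0 + L)))*L = 4 + (j*((2*L)*L))*L = 4 + (j*(2*L²))*L = 4 + (2*j*L²)*L = 4 + 2*j*L³)
b(S) = -18 + 2*(-8 + S)² (b(S) = -18 + 2*(S - 8)² = -18 + 2*(-8 + S)²)
90327/b(x(-3, 15)) = 90327/(-18 + 2*(-8 + (4 + 2*15*(-3)³))²) = 90327/(-18 + 2*(-8 + (4 + 2*15*(-27)))²) = 90327/(-18 + 2*(-8 + (4 - 810))²) = 90327/(-18 + 2*(-8 - 806)²) = 90327/(-18 + 2*(-814)²) = 90327/(-18 + 2*662596) = 90327/(-18 + 1325192) = 90327/1325174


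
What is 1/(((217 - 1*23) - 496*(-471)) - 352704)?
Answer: -1/118894 ≈ -8.4108e-6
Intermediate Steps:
1/(((217 - 1*23) - 496*(-471)) - 352704) = 1/(((217 - 23) + 233616) - 352704) = 1/((194 + 233616) - 352704) = 1/(233810 - 352704) = 1/(-118894) = -1/118894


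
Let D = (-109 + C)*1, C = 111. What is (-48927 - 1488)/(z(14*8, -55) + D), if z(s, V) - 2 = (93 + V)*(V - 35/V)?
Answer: 36971/1512 ≈ 24.452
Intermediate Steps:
D = 2 (D = (-109 + 111)*1 = 2*1 = 2)
z(s, V) = 2 + (93 + V)*(V - 35/V)
(-48927 - 1488)/(z(14*8, -55) + D) = (-48927 - 1488)/((-33 + (-55)² - 3255/(-55) + 93*(-55)) + 2) = -50415/((-33 + 3025 - 3255*(-1/55) - 5115) + 2) = -50415/((-33 + 3025 + 651/11 - 5115) + 2) = -50415/(-22702/11 + 2) = -50415/(-22680/11) = -50415*(-11/22680) = 36971/1512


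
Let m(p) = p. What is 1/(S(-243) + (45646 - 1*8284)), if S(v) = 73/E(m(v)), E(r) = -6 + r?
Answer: 249/9303065 ≈ 2.6765e-5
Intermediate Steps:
S(v) = 73/(-6 + v)
1/(S(-243) + (45646 - 1*8284)) = 1/(73/(-6 - 243) + (45646 - 1*8284)) = 1/(73/(-249) + (45646 - 8284)) = 1/(73*(-1/249) + 37362) = 1/(-73/249 + 37362) = 1/(9303065/249) = 249/9303065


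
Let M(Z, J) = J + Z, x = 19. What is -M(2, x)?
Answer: -21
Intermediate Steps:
-M(2, x) = -(19 + 2) = -1*21 = -21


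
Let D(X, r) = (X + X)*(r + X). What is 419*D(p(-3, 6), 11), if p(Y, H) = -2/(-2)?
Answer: 10056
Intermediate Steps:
p(Y, H) = 1 (p(Y, H) = -2*(-1/2) = 1)
D(X, r) = 2*X*(X + r) (D(X, r) = (2*X)*(X + r) = 2*X*(X + r))
419*D(p(-3, 6), 11) = 419*(2*1*(1 + 11)) = 419*(2*1*12) = 419*24 = 10056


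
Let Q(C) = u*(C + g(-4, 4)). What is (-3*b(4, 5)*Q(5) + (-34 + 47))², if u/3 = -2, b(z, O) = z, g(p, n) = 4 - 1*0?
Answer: 436921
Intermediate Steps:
g(p, n) = 4 (g(p, n) = 4 + 0 = 4)
u = -6 (u = 3*(-2) = -6)
Q(C) = -24 - 6*C (Q(C) = -6*(C + 4) = -6*(4 + C) = -24 - 6*C)
(-3*b(4, 5)*Q(5) + (-34 + 47))² = (-12*(-24 - 6*5) + (-34 + 47))² = (-12*(-24 - 30) + 13)² = (-12*(-54) + 13)² = (-3*(-216) + 13)² = (648 + 13)² = 661² = 436921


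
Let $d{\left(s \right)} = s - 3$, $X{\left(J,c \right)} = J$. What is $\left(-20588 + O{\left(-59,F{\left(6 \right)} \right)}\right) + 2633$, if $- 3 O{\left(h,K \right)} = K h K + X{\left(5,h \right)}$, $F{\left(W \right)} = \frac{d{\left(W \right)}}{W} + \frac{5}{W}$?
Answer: $- \frac{483886}{27} \approx -17922.0$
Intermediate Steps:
$d{\left(s \right)} = -3 + s$ ($d{\left(s \right)} = s - 3 = -3 + s$)
$F{\left(W \right)} = \frac{5}{W} + \frac{-3 + W}{W}$ ($F{\left(W \right)} = \frac{-3 + W}{W} + \frac{5}{W} = \frac{5}{W} + \frac{-3 + W}{W}$)
$O{\left(h,K \right)} = - \frac{5}{3} - \frac{h K^{2}}{3}$ ($O{\left(h,K \right)} = - \frac{K h K + 5}{3} = - \frac{h K^{2} + 5}{3} = - \frac{5 + h K^{2}}{3} = - \frac{5}{3} - \frac{h K^{2}}{3}$)
$\left(-20588 + O{\left(-59,F{\left(6 \right)} \right)}\right) + 2633 = \left(-20588 - \left(\frac{5}{3} - \frac{59 \left(\frac{2 + 6}{6}\right)^{2}}{3}\right)\right) + 2633 = \left(-20588 - \left(\frac{5}{3} - \frac{59 \left(\frac{1}{6} \cdot 8\right)^{2}}{3}\right)\right) + 2633 = \left(-20588 - \left(\frac{5}{3} - \frac{59 \left(\frac{4}{3}\right)^{2}}{3}\right)\right) + 2633 = \left(-20588 - \left(\frac{5}{3} - \frac{944}{27}\right)\right) + 2633 = \left(-20588 + \left(- \frac{5}{3} + \frac{944}{27}\right)\right) + 2633 = \left(-20588 + \frac{899}{27}\right) + 2633 = - \frac{554977}{27} + 2633 = - \frac{483886}{27}$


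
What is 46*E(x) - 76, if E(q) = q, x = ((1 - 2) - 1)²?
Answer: 108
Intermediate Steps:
x = 4 (x = (-1 - 1)² = (-2)² = 4)
46*E(x) - 76 = 46*4 - 76 = 184 - 76 = 108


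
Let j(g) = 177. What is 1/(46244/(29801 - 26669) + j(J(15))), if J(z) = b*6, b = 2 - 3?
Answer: 783/150152 ≈ 0.0052147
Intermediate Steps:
b = -1
J(z) = -6 (J(z) = -1*6 = -6)
1/(46244/(29801 - 26669) + j(J(15))) = 1/(46244/(29801 - 26669) + 177) = 1/(46244/3132 + 177) = 1/(46244*(1/3132) + 177) = 1/(11561/783 + 177) = 1/(150152/783) = 783/150152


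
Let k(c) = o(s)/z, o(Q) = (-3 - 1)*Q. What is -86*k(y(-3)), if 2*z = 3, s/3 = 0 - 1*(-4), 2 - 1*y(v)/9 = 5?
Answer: 2752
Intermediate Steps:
y(v) = -27 (y(v) = 18 - 9*5 = 18 - 45 = -27)
s = 12 (s = 3*(0 - 1*(-4)) = 3*(0 + 4) = 3*4 = 12)
z = 3/2 (z = (½)*3 = 3/2 ≈ 1.5000)
o(Q) = -4*Q
k(c) = -32 (k(c) = (-4*12)/(3/2) = -48*⅔ = -32)
-86*k(y(-3)) = -86*(-32) = 2752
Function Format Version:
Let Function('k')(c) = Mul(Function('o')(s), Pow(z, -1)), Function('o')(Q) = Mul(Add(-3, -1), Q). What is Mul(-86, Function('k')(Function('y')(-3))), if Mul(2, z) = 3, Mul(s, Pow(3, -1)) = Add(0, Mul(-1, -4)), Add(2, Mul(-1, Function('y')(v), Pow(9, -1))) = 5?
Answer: 2752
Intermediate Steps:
Function('y')(v) = -27 (Function('y')(v) = Add(18, Mul(-9, 5)) = Add(18, -45) = -27)
s = 12 (s = Mul(3, Add(0, Mul(-1, -4))) = Mul(3, Add(0, 4)) = Mul(3, 4) = 12)
z = Rational(3, 2) (z = Mul(Rational(1, 2), 3) = Rational(3, 2) ≈ 1.5000)
Function('o')(Q) = Mul(-4, Q)
Function('k')(c) = -32 (Function('k')(c) = Mul(Mul(-4, 12), Pow(Rational(3, 2), -1)) = Mul(-48, Rational(2, 3)) = -32)
Mul(-86, Function('k')(Function('y')(-3))) = Mul(-86, -32) = 2752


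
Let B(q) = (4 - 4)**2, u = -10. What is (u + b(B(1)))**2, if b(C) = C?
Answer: 100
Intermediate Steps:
B(q) = 0 (B(q) = 0**2 = 0)
(u + b(B(1)))**2 = (-10 + 0)**2 = (-10)**2 = 100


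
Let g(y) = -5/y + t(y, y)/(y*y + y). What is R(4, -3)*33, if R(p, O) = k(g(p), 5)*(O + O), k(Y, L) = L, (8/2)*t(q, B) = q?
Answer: -990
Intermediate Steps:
t(q, B) = q/4
g(y) = -5/y + y/(4*(y + y**2)) (g(y) = -5/y + (y/4)/(y*y + y) = -5/y + (y/4)/(y**2 + y) = -5/y + (y/4)/(y + y**2) = -5/y + y/(4*(y + y**2)))
R(p, O) = 10*O (R(p, O) = 5*(O + O) = 5*(2*O) = 10*O)
R(4, -3)*33 = (10*(-3))*33 = -30*33 = -990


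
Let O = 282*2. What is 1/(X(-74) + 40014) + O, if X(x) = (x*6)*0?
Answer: 22567897/40014 ≈ 564.00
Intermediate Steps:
X(x) = 0 (X(x) = (6*x)*0 = 0)
O = 564
1/(X(-74) + 40014) + O = 1/(0 + 40014) + 564 = 1/40014 + 564 = 22567897/40014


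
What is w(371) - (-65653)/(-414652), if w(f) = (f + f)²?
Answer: 32613199725/59236 ≈ 5.5056e+5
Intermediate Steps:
w(f) = 4*f² (w(f) = (2*f)² = 4*f²)
w(371) - (-65653)/(-414652) = 4*371² - (-65653)/(-414652) = 4*137641 - (-65653)*(-1)/414652 = 550564 - 1*9379/59236 = 550564 - 9379/59236 = 32613199725/59236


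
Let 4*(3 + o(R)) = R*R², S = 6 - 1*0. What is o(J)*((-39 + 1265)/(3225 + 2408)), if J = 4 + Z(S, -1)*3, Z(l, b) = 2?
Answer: 302822/5633 ≈ 53.759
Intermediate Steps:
S = 6 (S = 6 + 0 = 6)
J = 10 (J = 4 + 2*3 = 4 + 6 = 10)
o(R) = -3 + R³/4 (o(R) = -3 + (R*R²)/4 = -3 + R³/4)
o(J)*((-39 + 1265)/(3225 + 2408)) = (-3 + (¼)*10³)*((-39 + 1265)/(3225 + 2408)) = (-3 + (¼)*1000)*(1226/5633) = (-3 + 250)*(1226*(1/5633)) = 247*(1226/5633) = 302822/5633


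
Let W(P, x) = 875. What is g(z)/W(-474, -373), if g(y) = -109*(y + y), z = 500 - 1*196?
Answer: -66272/875 ≈ -75.739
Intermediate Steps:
z = 304 (z = 500 - 196 = 304)
g(y) = -218*y
g(z)/W(-474, -373) = -218*304/875 = -66272*1/875 = -66272/875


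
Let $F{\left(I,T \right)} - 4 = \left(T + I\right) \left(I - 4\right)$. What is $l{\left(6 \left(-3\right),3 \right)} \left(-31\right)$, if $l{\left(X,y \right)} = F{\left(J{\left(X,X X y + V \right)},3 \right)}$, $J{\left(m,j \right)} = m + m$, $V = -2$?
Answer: $-41044$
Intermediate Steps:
$J{\left(m,j \right)} = 2 m$
$F{\left(I,T \right)} = 4 + \left(-4 + I\right) \left(I + T\right)$ ($F{\left(I,T \right)} = 4 + \left(T + I\right) \left(I - 4\right) = 4 + \left(I + T\right) \left(-4 + I\right) = 4 + \left(-4 + I\right) \left(I + T\right)$)
$l{\left(X,y \right)} = -8 - 2 X + 4 X^{2}$ ($l{\left(X,y \right)} = 4 + \left(2 X\right)^{2} - 4 \cdot 2 X - 12 + 2 X 3 = 4 + 4 X^{2} - 8 X - 12 + 6 X = -8 - 2 X + 4 X^{2}$)
$l{\left(6 \left(-3\right),3 \right)} \left(-31\right) = \left(-8 - 2 \cdot 6 \left(-3\right) + 4 \left(6 \left(-3\right)\right)^{2}\right) \left(-31\right) = \left(-8 - -36 + 4 \left(-18\right)^{2}\right) \left(-31\right) = \left(-8 + 36 + 4 \cdot 324\right) \left(-31\right) = \left(-8 + 36 + 1296\right) \left(-31\right) = 1324 \left(-31\right) = -41044$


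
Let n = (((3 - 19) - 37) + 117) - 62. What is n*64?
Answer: 128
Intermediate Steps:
n = 2 (n = ((-16 - 37) + 117) - 62 = (-53 + 117) - 62 = 64 - 62 = 2)
n*64 = 2*64 = 128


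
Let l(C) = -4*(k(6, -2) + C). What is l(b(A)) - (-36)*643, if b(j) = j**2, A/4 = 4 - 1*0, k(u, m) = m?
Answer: 22132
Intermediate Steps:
A = 16 (A = 4*(4 - 1*0) = 4*(4 + 0) = 4*4 = 16)
l(C) = 8 - 4*C (l(C) = -4*(-2 + C) = 8 - 4*C)
l(b(A)) - (-36)*643 = (8 - 4*16**2) - (-36)*643 = (8 - 4*256) - 1*(-23148) = (8 - 1024) + 23148 = -1016 + 23148 = 22132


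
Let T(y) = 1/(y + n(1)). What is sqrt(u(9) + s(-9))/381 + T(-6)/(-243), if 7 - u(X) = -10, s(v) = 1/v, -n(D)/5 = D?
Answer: 1/2673 + 2*sqrt(38)/1143 ≈ 0.011160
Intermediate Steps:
n(D) = -5*D
u(X) = 17 (u(X) = 7 - 1*(-10) = 7 + 10 = 17)
T(y) = 1/(-5 + y) (T(y) = 1/(y - 5*1) = 1/(y - 5) = 1/(-5 + y))
sqrt(u(9) + s(-9))/381 + T(-6)/(-243) = sqrt(17 + 1/(-9))/381 + 1/(-5 - 6*(-243)) = sqrt(17 - 1/9)*(1/381) - 1/243/(-11) = sqrt(152/9)*(1/381) - 1/11*(-1/243) = (2*sqrt(38)/3)*(1/381) + 1/2673 = 2*sqrt(38)/1143 + 1/2673 = 1/2673 + 2*sqrt(38)/1143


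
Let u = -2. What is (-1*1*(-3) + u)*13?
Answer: 13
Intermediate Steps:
(-1*1*(-3) + u)*13 = (-1*1*(-3) - 2)*13 = (-1*(-3) - 2)*13 = (3 - 2)*13 = 1*13 = 13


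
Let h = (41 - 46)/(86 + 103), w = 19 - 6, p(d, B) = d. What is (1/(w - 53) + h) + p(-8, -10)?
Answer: -60869/7560 ≈ -8.0515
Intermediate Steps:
w = 13
h = -5/189 ≈ -0.026455
(1/(w - 53) + h) + p(-8, -10) = (1/(13 - 53) - 5/189) - 8 = (1/(-40) - 5/189) - 8 = (-1/40 - 5/189) - 8 = -389/7560 - 8 = -60869/7560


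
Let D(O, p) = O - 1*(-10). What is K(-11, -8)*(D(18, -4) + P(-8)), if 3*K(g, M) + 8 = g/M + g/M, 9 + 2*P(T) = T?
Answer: -273/8 ≈ -34.125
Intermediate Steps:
D(O, p) = 10 + O (D(O, p) = O + 10 = 10 + O)
P(T) = -9/2 + T/2
K(g, M) = -8/3 + 2*g/(3*M) (K(g, M) = -8/3 + (g/M + g/M)/3 = -8/3 + (2*g/M)/3 = -8/3 + 2*g/(3*M))
K(-11, -8)*(D(18, -4) + P(-8)) = ((⅔)*(-11 - 4*(-8))/(-8))*((10 + 18) + (-9/2 + (½)*(-8))) = ((⅔)*(-⅛)*(-11 + 32))*(28 + (-9/2 - 4)) = ((⅔)*(-⅛)*21)*(28 - 17/2) = -7/4*39/2 = -273/8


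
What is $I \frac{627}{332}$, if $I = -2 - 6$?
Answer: $- \frac{1254}{83} \approx -15.108$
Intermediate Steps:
$I = -8$
$I \frac{627}{332} = - 8 \cdot \frac{627}{332} = - 8 \cdot 627 \cdot \frac{1}{332} = \left(-8\right) \frac{627}{332} = - \frac{1254}{83}$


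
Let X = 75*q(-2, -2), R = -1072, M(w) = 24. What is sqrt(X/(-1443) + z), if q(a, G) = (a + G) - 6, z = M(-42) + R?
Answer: 3*I*sqrt(26927342)/481 ≈ 32.365*I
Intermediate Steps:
z = -1048 (z = 24 - 1072 = -1048)
q(a, G) = -6 + G + a (q(a, G) = (G + a) - 6 = -6 + G + a)
X = -750 (X = 75*(-6 - 2 - 2) = 75*(-10) = -750)
sqrt(X/(-1443) + z) = sqrt(-750/(-1443) - 1048) = sqrt(-750*(-1/1443) - 1048) = sqrt(250/481 - 1048) = sqrt(-503838/481) = 3*I*sqrt(26927342)/481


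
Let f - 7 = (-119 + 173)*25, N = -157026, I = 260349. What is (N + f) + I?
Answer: 104680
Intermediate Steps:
f = 1357 (f = 7 + (-119 + 173)*25 = 7 + 54*25 = 7 + 1350 = 1357)
(N + f) + I = (-157026 + 1357) + 260349 = -155669 + 260349 = 104680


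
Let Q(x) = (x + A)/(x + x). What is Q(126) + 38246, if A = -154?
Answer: 344213/9 ≈ 38246.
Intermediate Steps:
Q(x) = (-154 + x)/(2*x) (Q(x) = (x - 154)/(x + x) = (-154 + x)/((2*x)) = (-154 + x)*(1/(2*x)) = (-154 + x)/(2*x))
Q(126) + 38246 = (1/2)*(-154 + 126)/126 + 38246 = (1/2)*(1/126)*(-28) + 38246 = -1/9 + 38246 = 344213/9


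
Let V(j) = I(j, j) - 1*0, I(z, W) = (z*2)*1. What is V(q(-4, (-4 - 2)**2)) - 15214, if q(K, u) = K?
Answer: -15222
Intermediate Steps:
I(z, W) = 2*z (I(z, W) = (2*z)*1 = 2*z)
V(j) = 2*j (V(j) = 2*j - 1*0 = 2*j + 0 = 2*j)
V(q(-4, (-4 - 2)**2)) - 15214 = 2*(-4) - 15214 = -8 - 15214 = -15222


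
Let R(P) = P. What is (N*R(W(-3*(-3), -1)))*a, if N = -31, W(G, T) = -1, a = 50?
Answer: 1550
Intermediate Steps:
(N*R(W(-3*(-3), -1)))*a = -31*(-1)*50 = 31*50 = 1550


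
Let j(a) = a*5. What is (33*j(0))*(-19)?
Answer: 0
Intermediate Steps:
j(a) = 5*a
(33*j(0))*(-19) = (33*(5*0))*(-19) = (33*0)*(-19) = 0*(-19) = 0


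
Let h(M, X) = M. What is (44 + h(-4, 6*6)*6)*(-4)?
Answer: -80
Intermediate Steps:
(44 + h(-4, 6*6)*6)*(-4) = (44 - 4*6)*(-4) = (44 - 24)*(-4) = 20*(-4) = -80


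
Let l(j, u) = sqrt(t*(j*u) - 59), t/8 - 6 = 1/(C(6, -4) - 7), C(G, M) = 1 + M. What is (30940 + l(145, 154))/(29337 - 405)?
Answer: 7735/7233 + sqrt(1053917)/28932 ≈ 1.1049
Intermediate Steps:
t = 236/5 (t = 48 + 8/((1 - 4) - 7) = 48 + 8/(-3 - 7) = 48 + 8/(-10) = 48 + 8*(-1/10) = 48 - 4/5 = 236/5 ≈ 47.200)
l(j, u) = sqrt(-59 + 236*j*u/5) (l(j, u) = sqrt(236*(j*u)/5 - 59) = sqrt(236*j*u/5 - 59) = sqrt(-59 + 236*j*u/5))
(30940 + l(145, 154))/(29337 - 405) = (30940 + sqrt(-1475 + 1180*145*154)/5)/(29337 - 405) = (30940 + sqrt(-1475 + 26349400)/5)/28932 = (30940 + sqrt(26347925)/5)*(1/28932) = (30940 + (5*sqrt(1053917))/5)*(1/28932) = (30940 + sqrt(1053917))*(1/28932) = 7735/7233 + sqrt(1053917)/28932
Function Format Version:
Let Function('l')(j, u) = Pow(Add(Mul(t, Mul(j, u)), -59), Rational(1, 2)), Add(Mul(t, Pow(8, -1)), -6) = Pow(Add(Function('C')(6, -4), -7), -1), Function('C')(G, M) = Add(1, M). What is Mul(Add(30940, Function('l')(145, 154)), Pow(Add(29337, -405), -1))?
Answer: Add(Rational(7735, 7233), Mul(Rational(1, 28932), Pow(1053917, Rational(1, 2)))) ≈ 1.1049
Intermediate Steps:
t = Rational(236, 5) (t = Add(48, Mul(8, Pow(Add(Add(1, -4), -7), -1))) = Add(48, Mul(8, Pow(Add(-3, -7), -1))) = Add(48, Mul(8, Pow(-10, -1))) = Add(48, Mul(8, Rational(-1, 10))) = Add(48, Rational(-4, 5)) = Rational(236, 5) ≈ 47.200)
Function('l')(j, u) = Pow(Add(-59, Mul(Rational(236, 5), j, u)), Rational(1, 2)) (Function('l')(j, u) = Pow(Add(Mul(Rational(236, 5), Mul(j, u)), -59), Rational(1, 2)) = Pow(Add(Mul(Rational(236, 5), j, u), -59), Rational(1, 2)) = Pow(Add(-59, Mul(Rational(236, 5), j, u)), Rational(1, 2)))
Mul(Add(30940, Function('l')(145, 154)), Pow(Add(29337, -405), -1)) = Mul(Add(30940, Mul(Rational(1, 5), Pow(Add(-1475, Mul(1180, 145, 154)), Rational(1, 2)))), Pow(Add(29337, -405), -1)) = Mul(Add(30940, Mul(Rational(1, 5), Pow(Add(-1475, 26349400), Rational(1, 2)))), Pow(28932, -1)) = Mul(Add(30940, Mul(Rational(1, 5), Pow(26347925, Rational(1, 2)))), Rational(1, 28932)) = Mul(Add(30940, Mul(Rational(1, 5), Mul(5, Pow(1053917, Rational(1, 2))))), Rational(1, 28932)) = Mul(Add(30940, Pow(1053917, Rational(1, 2))), Rational(1, 28932)) = Add(Rational(7735, 7233), Mul(Rational(1, 28932), Pow(1053917, Rational(1, 2))))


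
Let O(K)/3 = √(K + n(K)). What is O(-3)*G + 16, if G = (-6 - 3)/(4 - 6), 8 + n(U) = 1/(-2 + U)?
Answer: 16 + 27*I*√70/5 ≈ 16.0 + 45.18*I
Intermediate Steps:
n(U) = -8 + 1/(-2 + U)
O(K) = 3*√(K + (17 - 8*K)/(-2 + K))
G = 9/2 (G = -9/(-2) = -9*(-½) = 9/2 ≈ 4.5000)
O(-3)*G + 16 = (3*√((17 + (-3)² - 10*(-3))/(-2 - 3)))*(9/2) + 16 = (3*√((17 + 9 + 30)/(-5)))*(9/2) + 16 = (3*√(-⅕*56))*(9/2) + 16 = (3*√(-56/5))*(9/2) + 16 = (3*(2*I*√70/5))*(9/2) + 16 = (6*I*√70/5)*(9/2) + 16 = 27*I*√70/5 + 16 = 16 + 27*I*√70/5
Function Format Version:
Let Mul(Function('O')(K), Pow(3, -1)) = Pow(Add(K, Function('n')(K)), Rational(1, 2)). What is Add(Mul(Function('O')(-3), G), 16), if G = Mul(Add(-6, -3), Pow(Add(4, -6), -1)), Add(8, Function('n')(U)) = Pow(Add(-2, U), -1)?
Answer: Add(16, Mul(Rational(27, 5), I, Pow(70, Rational(1, 2)))) ≈ Add(16.000, Mul(45.180, I))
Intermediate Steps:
Function('n')(U) = Add(-8, Pow(Add(-2, U), -1))
Function('O')(K) = Mul(3, Pow(Add(K, Mul(Pow(Add(-2, K), -1), Add(17, Mul(-8, K)))), Rational(1, 2)))
G = Rational(9, 2) (G = Mul(-9, Pow(-2, -1)) = Mul(-9, Rational(-1, 2)) = Rational(9, 2) ≈ 4.5000)
Add(Mul(Function('O')(-3), G), 16) = Add(Mul(Mul(3, Pow(Mul(Pow(Add(-2, -3), -1), Add(17, Pow(-3, 2), Mul(-10, -3))), Rational(1, 2))), Rational(9, 2)), 16) = Add(Mul(Mul(3, Pow(Mul(Pow(-5, -1), Add(17, 9, 30)), Rational(1, 2))), Rational(9, 2)), 16) = Add(Mul(Mul(3, Pow(Mul(Rational(-1, 5), 56), Rational(1, 2))), Rational(9, 2)), 16) = Add(Mul(Mul(3, Pow(Rational(-56, 5), Rational(1, 2))), Rational(9, 2)), 16) = Add(Mul(Mul(3, Mul(Rational(2, 5), I, Pow(70, Rational(1, 2)))), Rational(9, 2)), 16) = Add(Mul(Mul(Rational(6, 5), I, Pow(70, Rational(1, 2))), Rational(9, 2)), 16) = Add(Mul(Rational(27, 5), I, Pow(70, Rational(1, 2))), 16) = Add(16, Mul(Rational(27, 5), I, Pow(70, Rational(1, 2))))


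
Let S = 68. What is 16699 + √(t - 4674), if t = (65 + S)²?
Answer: 16699 + √13015 ≈ 16813.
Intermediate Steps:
t = 17689 (t = (65 + 68)² = 133² = 17689)
16699 + √(t - 4674) = 16699 + √(17689 - 4674) = 16699 + √13015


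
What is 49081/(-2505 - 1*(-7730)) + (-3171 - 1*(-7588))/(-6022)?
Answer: 272486957/31464950 ≈ 8.6600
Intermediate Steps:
49081/(-2505 - 1*(-7730)) + (-3171 - 1*(-7588))/(-6022) = 49081/(-2505 + 7730) + (-3171 + 7588)*(-1/6022) = 49081/5225 + 4417*(-1/6022) = 49081*(1/5225) - 4417/6022 = 49081/5225 - 4417/6022 = 272486957/31464950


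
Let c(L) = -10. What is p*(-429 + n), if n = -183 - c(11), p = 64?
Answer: -38528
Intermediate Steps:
n = -173 (n = -183 - 1*(-10) = -183 + 10 = -173)
p*(-429 + n) = 64*(-429 - 173) = 64*(-602) = -38528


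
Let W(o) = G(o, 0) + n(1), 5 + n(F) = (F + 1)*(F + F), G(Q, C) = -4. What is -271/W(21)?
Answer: 271/5 ≈ 54.200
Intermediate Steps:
n(F) = -5 + 2*F*(1 + F) (n(F) = -5 + (F + 1)*(F + F) = -5 + (1 + F)*(2*F) = -5 + 2*F*(1 + F))
W(o) = -5 (W(o) = -4 + (-5 + 2*1 + 2*1²) = -4 + (-5 + 2 + 2*1) = -4 + (-5 + 2 + 2) = -4 - 1 = -5)
-271/W(21) = -271/(-5) = -271*(-⅕) = 271/5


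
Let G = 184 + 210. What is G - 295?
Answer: 99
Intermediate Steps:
G = 394
G - 295 = 394 - 295 = 99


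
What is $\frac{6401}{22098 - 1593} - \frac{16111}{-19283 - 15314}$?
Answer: $\frac{551811452}{709411485} \approx 0.77784$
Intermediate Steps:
$\frac{6401}{22098 - 1593} - \frac{16111}{-19283 - 15314} = \frac{6401}{20505} - \frac{16111}{-34597} = 6401 \cdot \frac{1}{20505} - - \frac{16111}{34597} = \frac{6401}{20505} + \frac{16111}{34597} = \frac{551811452}{709411485}$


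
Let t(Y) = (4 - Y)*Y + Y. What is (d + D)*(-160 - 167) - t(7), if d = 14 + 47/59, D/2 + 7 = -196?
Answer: 7548313/59 ≈ 1.2794e+5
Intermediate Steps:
D = -406 (D = -14 + 2*(-196) = -14 - 392 = -406)
d = 873/59 (d = 14 + 47*(1/59) = 14 + 47/59 = 873/59 ≈ 14.797)
t(Y) = Y + Y*(4 - Y) (t(Y) = Y*(4 - Y) + Y = Y + Y*(4 - Y))
(d + D)*(-160 - 167) - t(7) = (873/59 - 406)*(-160 - 167) - 7*(5 - 1*7) = -23081/59*(-327) - 7*(5 - 7) = 7547487/59 - 7*(-2) = 7547487/59 - 1*(-14) = 7547487/59 + 14 = 7548313/59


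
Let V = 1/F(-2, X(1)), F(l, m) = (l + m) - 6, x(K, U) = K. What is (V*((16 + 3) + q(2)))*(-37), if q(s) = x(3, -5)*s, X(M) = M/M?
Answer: 925/7 ≈ 132.14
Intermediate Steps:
X(M) = 1
q(s) = 3*s
F(l, m) = -6 + l + m
V = -⅐ (V = 1/(-6 - 2 + 1) = 1/(-7) = -⅐ ≈ -0.14286)
(V*((16 + 3) + q(2)))*(-37) = -((16 + 3) + 3*2)/7*(-37) = -(19 + 6)/7*(-37) = -⅐*25*(-37) = -25/7*(-37) = 925/7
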